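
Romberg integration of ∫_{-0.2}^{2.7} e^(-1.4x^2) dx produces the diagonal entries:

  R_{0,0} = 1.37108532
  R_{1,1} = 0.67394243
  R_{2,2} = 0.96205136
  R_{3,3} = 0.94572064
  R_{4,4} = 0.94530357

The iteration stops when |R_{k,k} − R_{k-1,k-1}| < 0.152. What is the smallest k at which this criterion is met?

|R_{1,1} − R_{0,0}| = 0.69714289 ≥ 0.152
|R_{2,2} − R_{1,1}| = 0.28810893 ≥ 0.152
|R_{3,3} − R_{2,2}| = 0.01633072 < 0.152

k = 3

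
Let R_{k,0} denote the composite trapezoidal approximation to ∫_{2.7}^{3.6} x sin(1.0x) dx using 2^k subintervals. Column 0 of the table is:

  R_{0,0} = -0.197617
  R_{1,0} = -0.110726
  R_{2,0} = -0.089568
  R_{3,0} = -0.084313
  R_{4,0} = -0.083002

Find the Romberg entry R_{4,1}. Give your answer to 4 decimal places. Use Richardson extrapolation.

-0.0826

Richardson extrapolation on the trapezoidal column (denominator 4−1=3):
R_{4,1} = -0.083002 + (-0.083002 − (-0.084313))/3 = -0.082565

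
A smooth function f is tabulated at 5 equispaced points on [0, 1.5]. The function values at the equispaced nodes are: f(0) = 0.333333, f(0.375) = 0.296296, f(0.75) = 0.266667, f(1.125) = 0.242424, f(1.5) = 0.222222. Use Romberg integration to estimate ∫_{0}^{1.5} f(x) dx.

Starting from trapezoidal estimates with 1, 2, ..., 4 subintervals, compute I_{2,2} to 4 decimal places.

0.4055

I_{0,0} (trapezoid, 1 panel, h=1.5000): 0.416666
I_{1,0} (trapezoid, 2 panels, h=0.7500): 0.408333
I_{2,0} (trapezoid, 4 panels, h=0.3750): 0.406187
I_{1,1} = 0.408333 + (0.408333 − 0.416666)/3 = 0.405555
I_{2,1} = 0.406187 + (0.406187 − 0.408333)/3 = 0.405472
I_{2,2} = 0.405472 + (0.405472 − 0.405555)/15 = 0.405466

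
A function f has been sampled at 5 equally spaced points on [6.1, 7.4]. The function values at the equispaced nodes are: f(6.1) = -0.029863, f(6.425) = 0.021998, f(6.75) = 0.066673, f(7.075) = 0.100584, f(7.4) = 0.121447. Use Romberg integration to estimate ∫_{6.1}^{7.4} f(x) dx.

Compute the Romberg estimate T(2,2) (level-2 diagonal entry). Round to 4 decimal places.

0.0775

T(0,0) (trapezoid, 1 panel, h=1.3000): 0.059530
T(1,0) (trapezoid, 2 panels, h=0.6500): 0.073102
T(2,0) (trapezoid, 4 panels, h=0.3250): 0.076390
T(1,1) = 0.073102 + (0.073102 − 0.059530)/3 = 0.077626
T(2,1) = 0.076390 + (0.076390 − 0.073102)/3 = 0.077486
T(2,2) = 0.077486 + (0.077486 − 0.077626)/15 = 0.077477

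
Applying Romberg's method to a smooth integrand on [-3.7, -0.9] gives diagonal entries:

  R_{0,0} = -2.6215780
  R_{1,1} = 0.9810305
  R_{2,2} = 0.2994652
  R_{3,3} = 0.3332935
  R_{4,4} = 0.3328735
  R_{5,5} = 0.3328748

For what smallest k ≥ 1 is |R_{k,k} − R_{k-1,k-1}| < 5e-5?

k = 5

|R_{1,1} − R_{0,0}| = 3.6026085 ≥ 5e-5
|R_{2,2} − R_{1,1}| = 0.6815653 ≥ 5e-5
|R_{3,3} − R_{2,2}| = 0.0338283 ≥ 5e-5
|R_{4,4} − R_{3,3}| = 0.0004200 ≥ 5e-5
|R_{5,5} − R_{4,4}| = 0.0000013 < 5e-5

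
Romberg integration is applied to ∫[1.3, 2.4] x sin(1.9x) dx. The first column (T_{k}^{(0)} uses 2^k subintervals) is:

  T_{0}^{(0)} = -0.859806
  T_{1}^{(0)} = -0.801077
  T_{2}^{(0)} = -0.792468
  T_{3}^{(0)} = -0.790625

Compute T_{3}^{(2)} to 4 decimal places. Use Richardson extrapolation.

-0.7900

Richardson extrapolation on the trapezoidal column (denominator 4−1=3):
T_{2}^{(1)} = -0.792468 + (-0.792468 − (-0.801077))/3 = -0.789598
T_{3}^{(1)} = (4·(-0.790625) − (-0.792468)) / 3 = -0.790011
T_{3}^{(2)} = (16·(-0.790011) − (-0.789598)) / 15 = -0.790039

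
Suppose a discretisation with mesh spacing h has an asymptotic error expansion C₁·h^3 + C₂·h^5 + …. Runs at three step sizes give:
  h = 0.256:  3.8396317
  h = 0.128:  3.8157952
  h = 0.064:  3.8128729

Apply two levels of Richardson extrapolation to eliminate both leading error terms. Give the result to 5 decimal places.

First eliminate the h^3 term (factor 2^3 = 8):
  B₁ = (8·3.8157952 − 3.8396317)/7 = 3.8123900
  B₂ = (8·3.8128729 − 3.8157952)/7 = 3.8124554
Then eliminate the h^5 term (factor 2^5 = 32):
  (32·3.8124554 − 3.8123900)/31 = 3.8124575

3.81246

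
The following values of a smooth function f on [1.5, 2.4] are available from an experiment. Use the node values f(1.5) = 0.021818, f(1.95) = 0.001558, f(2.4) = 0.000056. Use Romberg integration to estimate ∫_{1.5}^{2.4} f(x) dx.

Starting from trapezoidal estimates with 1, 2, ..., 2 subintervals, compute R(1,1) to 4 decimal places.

0.0042

R(0,0) (trapezoid, 1 panel, h=0.9000): 0.009843
R(1,0) (trapezoid, 2 panels, h=0.4500): 0.005623
R(1,1) = 0.005623 + (0.005623 − 0.009843)/3 = 0.004216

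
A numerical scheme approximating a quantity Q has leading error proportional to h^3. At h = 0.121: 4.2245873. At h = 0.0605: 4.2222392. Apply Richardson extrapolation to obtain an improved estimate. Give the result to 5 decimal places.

Extrapolated value = (8·A(h/2) − A(h)) / (8 − 1)
= (8·4.2222392 − 4.2245873) / 7
= 29.5533263 / 7 = 4.2219038

4.22190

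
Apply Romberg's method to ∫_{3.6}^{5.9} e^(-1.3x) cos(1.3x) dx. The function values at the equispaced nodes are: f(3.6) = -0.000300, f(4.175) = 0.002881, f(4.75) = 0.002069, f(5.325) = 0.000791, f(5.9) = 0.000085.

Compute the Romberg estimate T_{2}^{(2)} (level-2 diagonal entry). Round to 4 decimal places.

T_{0}^{(0)} (trapezoid, 1 panel, h=2.3000): -0.000247
T_{1}^{(0)} (trapezoid, 2 panels, h=1.1500): 0.002256
T_{2}^{(0)} (trapezoid, 4 panels, h=0.5750): 0.003239
T_{1}^{(1)} = 0.002256 + (0.002256 − (-0.000247))/3 = 0.003090
T_{2}^{(1)} = 0.003239 + (0.003239 − 0.002256)/3 = 0.003567
T_{2}^{(2)} = 0.003567 + (0.003567 − 0.003090)/15 = 0.003599

0.0036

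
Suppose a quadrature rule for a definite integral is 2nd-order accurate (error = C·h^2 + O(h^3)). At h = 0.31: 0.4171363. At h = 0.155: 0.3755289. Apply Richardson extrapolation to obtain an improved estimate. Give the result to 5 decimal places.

The leading error scales as h^2; refining by a factor of 2 reduces it by 2^2 = 4.
Extrapolated value = (4·A(h/2) − A(h)) / (4 − 1)
= (4·0.3755289 − 0.4171363) / 3
= 1.0849793 / 3 = 0.3616598

0.36166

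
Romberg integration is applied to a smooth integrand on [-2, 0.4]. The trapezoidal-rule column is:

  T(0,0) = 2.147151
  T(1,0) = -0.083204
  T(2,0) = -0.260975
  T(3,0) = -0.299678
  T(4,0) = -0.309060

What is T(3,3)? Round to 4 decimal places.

-0.3125

Richardson extrapolation on the trapezoidal column (denominator 4−1=3):
T(1,1) = (4·(-0.083204) − 2.147151) / 3 = -0.826656
T(2,1) = -0.260975 + (-0.260975 − (-0.083204))/3 = -0.320232
T(3,1) = -0.299678 + (-0.299678 − (-0.260975))/3 = -0.312579
T(2,2) = -0.320232 + (-0.320232 − (-0.826656))/15 = -0.286470
T(3,2) = -0.312579 + (-0.312579 − (-0.320232))/15 = -0.312069
T(3,3) = (64·(-0.312069) − (-0.286470)) / 63 = -0.312475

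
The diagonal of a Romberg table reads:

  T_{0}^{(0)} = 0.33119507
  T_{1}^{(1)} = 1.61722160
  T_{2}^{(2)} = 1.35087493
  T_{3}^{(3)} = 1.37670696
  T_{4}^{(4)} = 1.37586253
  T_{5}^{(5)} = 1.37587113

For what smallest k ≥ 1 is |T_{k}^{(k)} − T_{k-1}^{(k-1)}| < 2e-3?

|T_{1}^{(1)} − T_{0}^{(0)}| = 1.28602653 ≥ 2e-3
|T_{2}^{(2)} − T_{1}^{(1)}| = 0.26634667 ≥ 2e-3
|T_{3}^{(3)} − T_{2}^{(2)}| = 0.02583203 ≥ 2e-3
|T_{4}^{(4)} − T_{3}^{(3)}| = 0.00084443 < 2e-3

k = 4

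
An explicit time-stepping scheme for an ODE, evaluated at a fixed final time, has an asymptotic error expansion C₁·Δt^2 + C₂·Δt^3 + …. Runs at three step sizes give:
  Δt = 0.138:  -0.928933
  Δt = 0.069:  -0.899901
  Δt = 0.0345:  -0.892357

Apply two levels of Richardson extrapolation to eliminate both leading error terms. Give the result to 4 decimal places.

-0.8898

First eliminate the Δt^2 term (factor 2^2 = 4):
  B₁ = (4·(-0.899901) − (-0.928933))/3 = -0.890224
  B₂ = (4·(-0.892357) − (-0.899901))/3 = -0.889842
Then eliminate the Δt^3 term (factor 2^3 = 8):
  (8·(-0.889842) − (-0.890224))/7 = -0.889787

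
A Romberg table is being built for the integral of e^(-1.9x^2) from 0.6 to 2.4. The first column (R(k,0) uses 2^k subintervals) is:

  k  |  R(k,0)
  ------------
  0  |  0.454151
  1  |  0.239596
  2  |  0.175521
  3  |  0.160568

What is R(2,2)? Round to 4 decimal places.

Richardson extrapolation on the trapezoidal column (denominator 4−1=3):
R(1,1) = 0.239596 + (0.239596 − 0.454151)/3 = 0.168078
R(2,1) = 0.175521 + (0.175521 − 0.239596)/3 = 0.154163
R(2,2) = (16·0.154163 − 0.168078) / 15 = 0.153235
(Column j=1 coincides with Simpson's rule on the same nodes.)

0.1532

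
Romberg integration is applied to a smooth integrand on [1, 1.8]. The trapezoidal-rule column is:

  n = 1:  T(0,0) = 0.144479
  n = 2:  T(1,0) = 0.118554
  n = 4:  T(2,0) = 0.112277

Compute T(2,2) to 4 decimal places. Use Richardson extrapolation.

0.1102

Richardson extrapolation on the trapezoidal column (denominator 4−1=3):
T(1,1) = 0.118554 + (0.118554 − 0.144479)/3 = 0.109912
T(2,1) = (4·0.112277 − 0.118554) / 3 = 0.110185
T(2,2) = (16·0.110185 − 0.109912) / 15 = 0.110203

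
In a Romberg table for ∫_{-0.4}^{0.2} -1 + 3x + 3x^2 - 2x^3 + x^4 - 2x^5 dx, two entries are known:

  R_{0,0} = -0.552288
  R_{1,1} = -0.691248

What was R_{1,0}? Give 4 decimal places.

From R_{1,1} = (4·R_{1,0} − R_{0,0})/3, solve for R_{1,0}:
4·R_{1,0} = 3·(-0.691248) + (-0.552288) = -2.626032
R_{1,0} = -0.656508

-0.6565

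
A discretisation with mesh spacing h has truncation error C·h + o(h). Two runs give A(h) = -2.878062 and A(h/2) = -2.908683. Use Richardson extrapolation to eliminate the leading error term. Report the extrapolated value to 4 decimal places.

-2.9393

The leading error scales as h; refining by a factor of 2 reduces it by 2^1 = 2.
Extrapolated value = (2·A(h/2) − A(h)) / (2 − 1)
= (2·(-2.908683) − (-2.878062)) / 1
= -2.939304 / 1 = -2.939304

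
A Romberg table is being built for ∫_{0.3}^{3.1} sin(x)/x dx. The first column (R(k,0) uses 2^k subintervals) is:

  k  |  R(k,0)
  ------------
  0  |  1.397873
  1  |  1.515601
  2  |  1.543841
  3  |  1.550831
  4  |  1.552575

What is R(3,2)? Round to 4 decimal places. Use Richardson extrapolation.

Richardson extrapolation on the trapezoidal column (denominator 4−1=3):
R(2,1) = (4·1.543841 − 1.515601) / 3 = 1.553254
R(3,1) = (4·1.550831 − 1.543841) / 3 = 1.553161
R(3,2) = 1.553161 + (1.553161 − 1.553254)/15 = 1.553155

1.5532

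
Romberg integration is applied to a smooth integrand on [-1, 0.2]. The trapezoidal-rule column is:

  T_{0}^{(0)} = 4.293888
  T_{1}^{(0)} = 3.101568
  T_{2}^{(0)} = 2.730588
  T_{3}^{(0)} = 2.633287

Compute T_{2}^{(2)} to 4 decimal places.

2.6004

T_{1}^{(1)} = (4·3.101568 − 4.293888) / 3 = 2.704128
T_{2}^{(1)} = (4·2.730588 − 3.101568) / 3 = 2.606928
T_{2}^{(2)} = 2.606928 + (2.606928 − 2.704128)/15 = 2.600448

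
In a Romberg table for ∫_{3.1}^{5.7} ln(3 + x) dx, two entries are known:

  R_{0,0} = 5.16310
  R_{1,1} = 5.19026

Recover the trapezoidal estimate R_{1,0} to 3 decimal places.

5.183

From R_{1,1} = (4·R_{1,0} − R_{0,0})/3, solve for R_{1,0}:
4·R_{1,0} = 3·5.19026 + 5.16310 = 20.73388
R_{1,0} = 5.18347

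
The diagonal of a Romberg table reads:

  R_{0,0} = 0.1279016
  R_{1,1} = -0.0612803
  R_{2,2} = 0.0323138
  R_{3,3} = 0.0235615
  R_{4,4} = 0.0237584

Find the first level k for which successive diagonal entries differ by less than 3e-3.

k = 4

|R_{1,1} − R_{0,0}| = 0.1891819 ≥ 3e-3
|R_{2,2} − R_{1,1}| = 0.0935941 ≥ 3e-3
|R_{3,3} − R_{2,2}| = 0.0087523 ≥ 3e-3
|R_{4,4} − R_{3,3}| = 0.0001969 < 3e-3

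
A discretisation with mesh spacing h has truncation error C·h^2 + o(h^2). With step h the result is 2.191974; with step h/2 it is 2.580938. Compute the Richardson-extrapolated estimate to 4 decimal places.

2.7106

The leading error scales as h^2; refining by a factor of 2 reduces it by 2^2 = 4.
Extrapolated value = (4·A(h/2) − A(h)) / (4 − 1)
= (4·2.580938 − 2.191974) / 3
= 8.131778 / 3 = 2.710593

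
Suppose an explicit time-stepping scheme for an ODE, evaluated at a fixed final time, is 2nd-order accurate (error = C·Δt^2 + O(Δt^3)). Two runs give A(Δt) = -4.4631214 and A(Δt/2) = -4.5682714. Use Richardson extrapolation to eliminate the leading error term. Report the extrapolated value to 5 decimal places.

-4.60332

Extrapolated value = (4·A(Δt/2) − A(Δt)) / (4 − 1)
= (4·(-4.5682714) − (-4.4631214)) / 3
= -13.8099642 / 3 = -4.6033214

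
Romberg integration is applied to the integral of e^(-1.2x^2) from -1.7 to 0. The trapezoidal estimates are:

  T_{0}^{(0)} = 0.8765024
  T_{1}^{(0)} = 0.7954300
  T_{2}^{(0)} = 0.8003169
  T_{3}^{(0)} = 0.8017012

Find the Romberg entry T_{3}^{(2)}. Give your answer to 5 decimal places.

Richardson extrapolation on the trapezoidal column (denominator 4−1=3):
T_{2}^{(1)} = (4·0.8003169 − 0.7954300) / 3 = 0.8019459
T_{3}^{(1)} = (4·0.8017012 − 0.8003169) / 3 = 0.8021626
T_{3}^{(2)} = 0.8021626 + (0.8021626 − 0.8019459)/15 = 0.8021770
(Column j=1 coincides with Simpson's rule on the same nodes.)

0.80218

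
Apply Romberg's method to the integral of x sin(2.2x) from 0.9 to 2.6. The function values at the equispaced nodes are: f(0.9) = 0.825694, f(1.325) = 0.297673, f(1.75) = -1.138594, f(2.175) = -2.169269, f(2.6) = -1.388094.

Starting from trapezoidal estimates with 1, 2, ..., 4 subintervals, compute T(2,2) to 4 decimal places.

T(0,0) (trapezoid, 1 panel, h=1.7000): -0.478040
T(1,0) (trapezoid, 2 panels, h=0.8500): -1.206825
T(2,0) (trapezoid, 4 panels, h=0.4250): -1.398841
T(1,1) = -1.206825 + (-1.206825 − (-0.478040))/3 = -1.449753
T(2,1) = -1.398841 + (-1.398841 − (-1.206825))/3 = -1.462846
T(2,2) = -1.462846 + (-1.462846 − (-1.449753))/15 = -1.463719

-1.4637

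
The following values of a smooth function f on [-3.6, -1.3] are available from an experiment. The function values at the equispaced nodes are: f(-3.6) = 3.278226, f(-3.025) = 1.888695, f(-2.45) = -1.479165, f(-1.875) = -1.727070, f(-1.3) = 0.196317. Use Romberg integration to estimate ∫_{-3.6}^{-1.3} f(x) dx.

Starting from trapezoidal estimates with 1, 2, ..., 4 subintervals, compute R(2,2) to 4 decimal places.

0.3001

R(0,0) (trapezoid, 1 panel, h=2.3000): 3.995724
R(1,0) (trapezoid, 2 panels, h=1.1500): 0.296822
R(2,0) (trapezoid, 4 panels, h=0.5750): 0.241346
R(1,1) = 0.296822 + (0.296822 − 3.995724)/3 = -0.936145
R(2,1) = 0.241346 + (0.241346 − 0.296822)/3 = 0.222854
R(2,2) = 0.222854 + (0.222854 − (-0.936145))/15 = 0.300121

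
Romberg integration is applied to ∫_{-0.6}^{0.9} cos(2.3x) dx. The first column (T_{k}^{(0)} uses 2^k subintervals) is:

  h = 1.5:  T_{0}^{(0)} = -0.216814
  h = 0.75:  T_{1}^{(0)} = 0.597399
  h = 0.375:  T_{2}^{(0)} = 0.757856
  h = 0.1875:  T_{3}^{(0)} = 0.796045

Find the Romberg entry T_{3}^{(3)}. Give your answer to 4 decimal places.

0.8086

T_{1}^{(1)} = (4·0.597399 − (-0.216814)) / 3 = 0.868803
T_{2}^{(1)} = (4·0.757856 − 0.597399) / 3 = 0.811342
T_{3}^{(1)} = 0.796045 + (0.796045 − 0.757856)/3 = 0.808775
T_{2}^{(2)} = (16·0.811342 − 0.868803) / 15 = 0.807511
T_{3}^{(2)} = (16·0.808775 − 0.811342) / 15 = 0.808604
T_{3}^{(3)} = (64·0.808604 − 0.807511) / 63 = 0.808621
(Column j=1 coincides with Simpson's rule on the same nodes.)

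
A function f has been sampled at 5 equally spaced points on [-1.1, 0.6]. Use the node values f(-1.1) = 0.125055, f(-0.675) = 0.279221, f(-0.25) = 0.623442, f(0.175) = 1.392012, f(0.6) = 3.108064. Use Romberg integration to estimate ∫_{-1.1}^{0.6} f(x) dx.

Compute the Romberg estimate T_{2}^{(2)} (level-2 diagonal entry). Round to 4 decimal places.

1.5790

T_{0}^{(0)} (trapezoid, 1 panel, h=1.7000): 2.748151
T_{1}^{(0)} (trapezoid, 2 panels, h=0.8500): 1.904001
T_{2}^{(0)} (trapezoid, 4 panels, h=0.4250): 1.662275
T_{1}^{(1)} = 1.904001 + (1.904001 − 2.748151)/3 = 1.622618
T_{2}^{(1)} = 1.662275 + (1.662275 − 1.904001)/3 = 1.581700
T_{2}^{(2)} = 1.581700 + (1.581700 − 1.622618)/15 = 1.578972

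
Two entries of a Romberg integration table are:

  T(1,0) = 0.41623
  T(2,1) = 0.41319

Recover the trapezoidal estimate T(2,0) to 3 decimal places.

0.414

From T(2,1) = (4·T(2,0) − T(1,0))/3, solve for T(2,0):
4·T(2,0) = 3·0.41319 + 0.41623 = 1.65580
T(2,0) = 0.41395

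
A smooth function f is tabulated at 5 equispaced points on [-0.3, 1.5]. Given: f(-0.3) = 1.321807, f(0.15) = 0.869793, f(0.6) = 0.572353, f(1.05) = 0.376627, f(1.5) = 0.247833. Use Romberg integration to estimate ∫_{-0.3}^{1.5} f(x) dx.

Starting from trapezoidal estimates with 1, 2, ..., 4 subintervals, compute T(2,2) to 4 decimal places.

1.1548

T(0,0) (trapezoid, 1 panel, h=1.8000): 1.412676
T(1,0) (trapezoid, 2 panels, h=0.9000): 1.221456
T(2,0) (trapezoid, 4 panels, h=0.4500): 1.171617
T(1,1) = 1.221456 + (1.221456 − 1.412676)/3 = 1.157716
T(2,1) = 1.171617 + (1.171617 − 1.221456)/3 = 1.155004
T(2,2) = 1.155004 + (1.155004 − 1.157716)/15 = 1.154823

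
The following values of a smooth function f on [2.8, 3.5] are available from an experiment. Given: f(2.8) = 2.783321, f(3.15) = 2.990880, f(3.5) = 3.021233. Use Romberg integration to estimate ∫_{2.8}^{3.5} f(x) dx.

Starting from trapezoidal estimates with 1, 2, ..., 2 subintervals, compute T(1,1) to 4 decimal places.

2.0729

T(0,0) (trapezoid, 1 panel, h=0.7000): 2.031594
T(1,0) (trapezoid, 2 panels, h=0.3500): 2.062605
T(1,1) = 2.062605 + (2.062605 − 2.031594)/3 = 2.072942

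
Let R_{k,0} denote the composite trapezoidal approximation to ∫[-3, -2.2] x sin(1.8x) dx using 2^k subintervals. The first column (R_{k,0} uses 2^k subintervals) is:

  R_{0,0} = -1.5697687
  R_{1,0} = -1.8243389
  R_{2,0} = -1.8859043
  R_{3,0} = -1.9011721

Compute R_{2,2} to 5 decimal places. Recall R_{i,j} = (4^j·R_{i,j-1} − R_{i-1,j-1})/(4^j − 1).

Richardson extrapolation on the trapezoidal column (denominator 4−1=3):
R_{1,1} = -1.8243389 + (-1.8243389 − (-1.5697687))/3 = -1.9091956
R_{2,1} = (4·(-1.8859043) − (-1.8243389)) / 3 = -1.9064261
R_{2,2} = -1.9064261 + (-1.9064261 − (-1.9091956))/15 = -1.9062415

-1.90624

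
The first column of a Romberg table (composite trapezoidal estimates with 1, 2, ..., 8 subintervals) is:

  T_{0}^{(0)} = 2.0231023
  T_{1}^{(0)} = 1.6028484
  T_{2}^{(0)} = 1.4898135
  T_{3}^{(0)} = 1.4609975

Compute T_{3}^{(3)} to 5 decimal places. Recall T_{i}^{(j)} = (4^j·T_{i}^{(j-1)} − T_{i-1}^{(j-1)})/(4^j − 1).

1.45134

Richardson extrapolation on the trapezoidal column (denominator 4−1=3):
T_{1}^{(1)} = 1.6028484 + (1.6028484 − 2.0231023)/3 = 1.4627638
T_{2}^{(1)} = (4·1.4898135 − 1.6028484) / 3 = 1.4521352
T_{3}^{(1)} = 1.4609975 + (1.4609975 − 1.4898135)/3 = 1.4513922
T_{2}^{(2)} = (16·1.4521352 − 1.4627638) / 15 = 1.4514266
T_{3}^{(2)} = (16·1.4513922 − 1.4521352) / 15 = 1.4513427
T_{3}^{(3)} = (64·1.4513427 − 1.4514266) / 63 = 1.4513414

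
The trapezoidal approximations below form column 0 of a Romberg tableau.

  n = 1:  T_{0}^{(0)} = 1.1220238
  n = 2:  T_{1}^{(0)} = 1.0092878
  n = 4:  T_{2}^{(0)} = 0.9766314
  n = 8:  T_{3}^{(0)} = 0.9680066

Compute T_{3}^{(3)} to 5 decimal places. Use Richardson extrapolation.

0.96509

Richardson extrapolation on the trapezoidal column (denominator 4−1=3):
T_{1}^{(1)} = (4·1.0092878 − 1.1220238) / 3 = 0.9717091
T_{2}^{(1)} = 0.9766314 + (0.9766314 − 1.0092878)/3 = 0.9657459
T_{3}^{(1)} = (4·0.9680066 − 0.9766314) / 3 = 0.9651317
T_{2}^{(2)} = (16·0.9657459 − 0.9717091) / 15 = 0.9653484
T_{3}^{(2)} = (16·0.9651317 − 0.9657459) / 15 = 0.9650908
T_{3}^{(3)} = 0.9650908 + (0.9650908 − 0.9653484)/63 = 0.9650867
(Column j=1 coincides with Simpson's rule on the same nodes.)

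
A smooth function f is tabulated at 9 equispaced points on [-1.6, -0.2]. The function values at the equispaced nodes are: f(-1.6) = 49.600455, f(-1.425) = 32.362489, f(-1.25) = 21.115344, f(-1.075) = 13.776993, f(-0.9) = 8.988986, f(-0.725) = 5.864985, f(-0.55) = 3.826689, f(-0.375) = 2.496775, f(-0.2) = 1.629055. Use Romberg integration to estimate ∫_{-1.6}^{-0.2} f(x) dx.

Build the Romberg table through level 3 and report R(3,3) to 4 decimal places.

19.6605

R(0,0) (trapezoid, 1 panel, h=1.4000): 35.860657
R(1,0) (trapezoid, 2 panels, h=0.7000): 24.222619
R(2,0) (trapezoid, 4 panels, h=0.3500): 20.841021
R(3,0) (trapezoid, 8 panels, h=0.1750): 19.958228
R(1,1) = 24.222619 + (24.222619 − 35.860657)/3 = 20.343273
R(2,1) = 20.841021 + (20.841021 − 24.222619)/3 = 19.713822
R(3,1) = 19.958228 + (19.958228 − 20.841021)/3 = 19.663964
R(2,2) = 19.713822 + (19.713822 − 20.343273)/15 = 19.671859
R(3,2) = 19.663964 + (19.663964 − 19.713822)/15 = 19.660640
R(3,3) = 19.660640 + (19.660640 − 19.671859)/63 = 19.660462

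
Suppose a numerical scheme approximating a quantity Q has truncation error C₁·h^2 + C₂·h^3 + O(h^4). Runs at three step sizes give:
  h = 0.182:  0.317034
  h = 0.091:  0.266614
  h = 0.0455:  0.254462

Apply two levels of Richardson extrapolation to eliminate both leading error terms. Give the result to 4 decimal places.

First eliminate the h^2 term (factor 2^2 = 4):
  B₁ = (4·0.266614 − 0.317034)/3 = 0.249807
  B₂ = (4·0.254462 − 0.266614)/3 = 0.250411
Then eliminate the h^3 term (factor 2^3 = 8):
  (8·0.250411 − 0.249807)/7 = 0.250497

0.2505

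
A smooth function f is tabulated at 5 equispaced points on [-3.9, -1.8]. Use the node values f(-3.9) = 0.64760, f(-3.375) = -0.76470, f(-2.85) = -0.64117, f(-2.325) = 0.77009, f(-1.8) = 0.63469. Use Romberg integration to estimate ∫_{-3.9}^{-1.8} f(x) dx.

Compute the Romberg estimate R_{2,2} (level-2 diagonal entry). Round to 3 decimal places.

R_{0,0} (trapezoid, 1 panel, h=2.1000): 1.34640
R_{1,0} (trapezoid, 2 panels, h=1.0500): -0.00003
R_{2,0} (trapezoid, 4 panels, h=0.5250): 0.00282
R_{1,1} = -0.00003 + (-0.00003 − 1.34640)/3 = -0.44884
R_{2,1} = 0.00282 + (0.00282 − (-0.00003))/3 = 0.00377
R_{2,2} = 0.00377 + (0.00377 − (-0.44884))/15 = 0.03394

0.034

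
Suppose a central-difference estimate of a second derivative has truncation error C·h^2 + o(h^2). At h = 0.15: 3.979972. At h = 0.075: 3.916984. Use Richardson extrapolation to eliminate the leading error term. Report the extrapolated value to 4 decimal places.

The leading error scales as h^2; refining by a factor of 2 reduces it by 2^2 = 4.
Extrapolated value = (4·A(h/2) − A(h)) / (4 − 1)
= (4·3.916984 − 3.979972) / 3
= 11.687964 / 3 = 3.895988

3.8960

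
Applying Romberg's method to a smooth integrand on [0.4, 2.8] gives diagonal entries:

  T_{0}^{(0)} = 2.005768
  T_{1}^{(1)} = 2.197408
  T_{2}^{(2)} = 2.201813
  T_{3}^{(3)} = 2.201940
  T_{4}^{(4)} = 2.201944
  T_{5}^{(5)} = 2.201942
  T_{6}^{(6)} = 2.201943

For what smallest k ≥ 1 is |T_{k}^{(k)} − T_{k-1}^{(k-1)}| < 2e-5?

|T_{1}^{(1)} − T_{0}^{(0)}| = 0.191640 ≥ 2e-5
|T_{2}^{(2)} − T_{1}^{(1)}| = 0.004405 ≥ 2e-5
|T_{3}^{(3)} − T_{2}^{(2)}| = 0.000127 ≥ 2e-5
|T_{4}^{(4)} − T_{3}^{(3)}| = 0.000004 < 2e-5

k = 4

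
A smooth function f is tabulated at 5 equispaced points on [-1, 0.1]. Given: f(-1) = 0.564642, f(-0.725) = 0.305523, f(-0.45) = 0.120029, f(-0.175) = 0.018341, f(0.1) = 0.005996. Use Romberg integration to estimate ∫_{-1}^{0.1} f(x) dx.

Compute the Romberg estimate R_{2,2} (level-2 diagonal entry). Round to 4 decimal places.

0.1931

R_{0,0} (trapezoid, 1 panel, h=1.1000): 0.313851
R_{1,0} (trapezoid, 2 panels, h=0.5500): 0.222941
R_{2,0} (trapezoid, 4 panels, h=0.2750): 0.200533
R_{1,1} = 0.222941 + (0.222941 − 0.313851)/3 = 0.192638
R_{2,1} = 0.200533 + (0.200533 − 0.222941)/3 = 0.193064
R_{2,2} = 0.193064 + (0.193064 − 0.192638)/15 = 0.193092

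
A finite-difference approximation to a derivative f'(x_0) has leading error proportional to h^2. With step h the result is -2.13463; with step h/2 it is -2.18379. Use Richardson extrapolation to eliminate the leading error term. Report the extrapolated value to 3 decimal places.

-2.200

Extrapolated value = (4·A(h/2) − A(h)) / (4 − 1)
= (4·(-2.18379) − (-2.13463)) / 3
= -6.60053 / 3 = -2.20018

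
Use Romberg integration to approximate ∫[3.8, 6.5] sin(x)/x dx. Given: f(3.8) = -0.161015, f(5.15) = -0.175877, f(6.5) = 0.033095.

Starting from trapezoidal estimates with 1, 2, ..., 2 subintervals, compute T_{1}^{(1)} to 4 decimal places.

-0.3741

T_{0}^{(0)} (trapezoid, 1 panel, h=2.7000): -0.172692
T_{1}^{(0)} (trapezoid, 2 panels, h=1.3500): -0.323780
T_{1}^{(1)} = -0.323780 + (-0.323780 − (-0.172692))/3 = -0.374143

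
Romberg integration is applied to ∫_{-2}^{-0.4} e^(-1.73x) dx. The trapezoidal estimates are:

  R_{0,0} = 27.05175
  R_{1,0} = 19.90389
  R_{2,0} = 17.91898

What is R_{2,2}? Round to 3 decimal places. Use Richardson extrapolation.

Richardson extrapolation on the trapezoidal column (denominator 4−1=3):
R_{1,1} = (4·19.90389 − 27.05175) / 3 = 17.52127
R_{2,1} = (4·17.91898 − 19.90389) / 3 = 17.25734
R_{2,2} = 17.25734 + (17.25734 − 17.52127)/15 = 17.23974

17.240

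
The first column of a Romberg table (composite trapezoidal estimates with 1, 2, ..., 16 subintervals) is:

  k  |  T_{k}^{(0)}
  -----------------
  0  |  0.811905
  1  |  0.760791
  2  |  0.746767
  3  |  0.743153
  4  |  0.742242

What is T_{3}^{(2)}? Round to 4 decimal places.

Richardson extrapolation on the trapezoidal column (denominator 4−1=3):
T_{2}^{(1)} = 0.746767 + (0.746767 − 0.760791)/3 = 0.742092
T_{3}^{(1)} = 0.743153 + (0.743153 − 0.746767)/3 = 0.741948
T_{3}^{(2)} = (16·0.741948 − 0.742092) / 15 = 0.741938

0.7419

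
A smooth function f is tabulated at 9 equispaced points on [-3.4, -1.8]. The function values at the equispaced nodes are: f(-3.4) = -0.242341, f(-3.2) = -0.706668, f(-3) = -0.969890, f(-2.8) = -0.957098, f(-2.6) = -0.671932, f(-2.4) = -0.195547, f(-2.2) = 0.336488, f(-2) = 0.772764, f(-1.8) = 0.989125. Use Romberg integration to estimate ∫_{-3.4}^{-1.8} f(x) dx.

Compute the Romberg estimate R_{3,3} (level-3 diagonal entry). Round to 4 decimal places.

-0.4138

R_{0,0} (trapezoid, 1 panel, h=1.6000): 0.597427
R_{1,0} (trapezoid, 2 panels, h=0.8000): -0.238832
R_{2,0} (trapezoid, 4 panels, h=0.4000): -0.372777
R_{3,0} (trapezoid, 8 panels, h=0.2000): -0.403698
R_{1,1} = -0.238832 + (-0.238832 − 0.597427)/3 = -0.517585
R_{2,1} = -0.372777 + (-0.372777 − (-0.238832))/3 = -0.417425
R_{3,1} = -0.403698 + (-0.403698 − (-0.372777))/3 = -0.414005
R_{2,2} = -0.417425 + (-0.417425 − (-0.517585))/15 = -0.410748
R_{3,2} = -0.414005 + (-0.414005 − (-0.417425))/15 = -0.413777
R_{3,3} = -0.413777 + (-0.413777 − (-0.410748))/63 = -0.413825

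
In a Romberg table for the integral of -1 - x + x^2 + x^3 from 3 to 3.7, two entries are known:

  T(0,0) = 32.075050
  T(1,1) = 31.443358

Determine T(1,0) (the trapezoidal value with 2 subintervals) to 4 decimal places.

From T(1,1) = (4·T(1,0) − T(0,0))/3, solve for T(1,0):
4·T(1,0) = 3·31.443358 + 32.075050 = 126.405124
T(1,0) = 31.601281

31.6013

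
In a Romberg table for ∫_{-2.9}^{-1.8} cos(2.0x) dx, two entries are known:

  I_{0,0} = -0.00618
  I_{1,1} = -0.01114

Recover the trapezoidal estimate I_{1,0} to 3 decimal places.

From I_{1,1} = (4·I_{1,0} − I_{0,0})/3, solve for I_{1,0}:
4·I_{1,0} = 3·(-0.01114) + (-0.00618) = -0.03960
I_{1,0} = -0.00990

-0.010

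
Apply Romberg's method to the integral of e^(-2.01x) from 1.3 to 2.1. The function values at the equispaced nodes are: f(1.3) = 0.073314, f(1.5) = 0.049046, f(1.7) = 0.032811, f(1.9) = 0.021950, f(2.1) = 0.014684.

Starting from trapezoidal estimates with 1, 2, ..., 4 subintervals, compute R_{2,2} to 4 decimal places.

R_{0,0} (trapezoid, 1 panel, h=0.8000): 0.035199
R_{1,0} (trapezoid, 2 panels, h=0.4000): 0.030724
R_{2,0} (trapezoid, 4 panels, h=0.2000): 0.029561
R_{1,1} = 0.030724 + (0.030724 − 0.035199)/3 = 0.029232
R_{2,1} = 0.029561 + (0.029561 − 0.030724)/3 = 0.029173
R_{2,2} = 0.029173 + (0.029173 − 0.029232)/15 = 0.029169

0.0292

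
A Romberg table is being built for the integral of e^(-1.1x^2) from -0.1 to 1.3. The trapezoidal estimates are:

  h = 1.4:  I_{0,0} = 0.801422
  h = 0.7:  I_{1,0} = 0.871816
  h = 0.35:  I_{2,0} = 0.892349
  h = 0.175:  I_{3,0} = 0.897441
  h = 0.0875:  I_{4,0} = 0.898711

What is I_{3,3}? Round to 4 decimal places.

Richardson extrapolation on the trapezoidal column (denominator 4−1=3):
I_{1,1} = 0.871816 + (0.871816 − 0.801422)/3 = 0.895281
I_{2,1} = (4·0.892349 − 0.871816) / 3 = 0.899193
I_{3,1} = 0.897441 + (0.897441 − 0.892349)/3 = 0.899138
I_{2,2} = (16·0.899193 − 0.895281) / 15 = 0.899454
I_{3,2} = 0.899138 + (0.899138 − 0.899193)/15 = 0.899134
I_{3,3} = (64·0.899134 − 0.899454) / 63 = 0.899129
(Column j=1 coincides with Simpson's rule on the same nodes.)

0.8991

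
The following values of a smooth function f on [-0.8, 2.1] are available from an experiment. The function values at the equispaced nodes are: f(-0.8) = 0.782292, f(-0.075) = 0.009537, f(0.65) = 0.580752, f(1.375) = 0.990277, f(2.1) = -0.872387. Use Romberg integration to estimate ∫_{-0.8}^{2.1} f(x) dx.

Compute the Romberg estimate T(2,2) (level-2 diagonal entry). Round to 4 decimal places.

T(0,0) (trapezoid, 1 panel, h=2.9000): -0.130638
T(1,0) (trapezoid, 2 panels, h=1.4500): 0.776772
T(2,0) (trapezoid, 4 panels, h=0.7250): 1.113251
T(1,1) = 0.776772 + (0.776772 − (-0.130638))/3 = 1.079242
T(2,1) = 1.113251 + (1.113251 − 0.776772)/3 = 1.225411
T(2,2) = 1.225411 + (1.225411 − 1.079242)/15 = 1.235156

1.2352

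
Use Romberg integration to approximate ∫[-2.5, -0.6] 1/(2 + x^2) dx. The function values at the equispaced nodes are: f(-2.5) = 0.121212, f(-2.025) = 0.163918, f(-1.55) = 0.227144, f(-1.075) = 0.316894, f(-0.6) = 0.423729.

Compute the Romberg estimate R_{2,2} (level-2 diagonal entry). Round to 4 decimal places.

0.4629

R_{0,0} (trapezoid, 1 panel, h=1.9000): 0.517694
R_{1,0} (trapezoid, 2 panels, h=0.9500): 0.474634
R_{2,0} (trapezoid, 4 panels, h=0.4750): 0.465703
R_{1,1} = 0.474634 + (0.474634 − 0.517694)/3 = 0.460281
R_{2,1} = 0.465703 + (0.465703 − 0.474634)/3 = 0.462726
R_{2,2} = 0.462726 + (0.462726 − 0.460281)/15 = 0.462889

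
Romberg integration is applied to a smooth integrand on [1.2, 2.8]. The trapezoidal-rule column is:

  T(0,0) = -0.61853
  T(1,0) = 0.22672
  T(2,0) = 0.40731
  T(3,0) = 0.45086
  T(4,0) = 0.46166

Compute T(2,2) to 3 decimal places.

Richardson extrapolation on the trapezoidal column (denominator 4−1=3):
T(1,1) = 0.22672 + (0.22672 − (-0.61853))/3 = 0.50847
T(2,1) = 0.40731 + (0.40731 − 0.22672)/3 = 0.46751
T(2,2) = (16·0.46751 − 0.50847) / 15 = 0.46478

0.465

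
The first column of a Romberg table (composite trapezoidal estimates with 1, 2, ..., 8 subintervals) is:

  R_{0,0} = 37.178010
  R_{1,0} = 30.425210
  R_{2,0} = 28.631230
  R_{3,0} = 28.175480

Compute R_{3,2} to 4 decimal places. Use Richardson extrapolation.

28.0229

R_{2,1} = (4·28.631230 − 30.425210) / 3 = 28.033237
R_{3,1} = (4·28.175480 − 28.631230) / 3 = 28.023563
R_{3,2} = 28.023563 + (28.023563 − 28.033237)/15 = 28.022918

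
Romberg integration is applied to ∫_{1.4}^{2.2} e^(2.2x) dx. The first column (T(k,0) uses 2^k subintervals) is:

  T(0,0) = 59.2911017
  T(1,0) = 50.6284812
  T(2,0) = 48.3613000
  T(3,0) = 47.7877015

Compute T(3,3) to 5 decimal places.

47.59589

Richardson extrapolation on the trapezoidal column (denominator 4−1=3):
T(1,1) = (4·50.6284812 − 59.2911017) / 3 = 47.7409410
T(2,1) = (4·48.3613000 − 50.6284812) / 3 = 47.6055729
T(3,1) = 47.7877015 + (47.7877015 − 48.3613000)/3 = 47.5965020
T(2,2) = 47.6055729 + (47.6055729 − 47.7409410)/15 = 47.5965484
T(3,2) = (16·47.5965020 − 47.6055729) / 15 = 47.5958973
T(3,3) = (64·47.5958973 − 47.5965484) / 63 = 47.5958870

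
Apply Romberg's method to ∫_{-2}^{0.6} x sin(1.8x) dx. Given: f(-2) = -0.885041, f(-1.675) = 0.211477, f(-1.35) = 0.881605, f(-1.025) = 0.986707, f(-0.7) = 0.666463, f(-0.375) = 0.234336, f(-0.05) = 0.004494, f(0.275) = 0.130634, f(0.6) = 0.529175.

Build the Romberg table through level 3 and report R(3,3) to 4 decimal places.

0.9749

R(0,0) (trapezoid, 1 panel, h=2.6000): -0.462626
R(1,0) (trapezoid, 2 panels, h=1.3000): 0.635089
R(2,0) (trapezoid, 4 panels, h=0.6500): 0.893509
R(3,0) (trapezoid, 8 panels, h=0.3250): 0.954779
R(1,1) = 0.635089 + (0.635089 − (-0.462626))/3 = 1.000994
R(2,1) = 0.893509 + (0.893509 − 0.635089)/3 = 0.979649
R(3,1) = 0.954779 + (0.954779 − 0.893509)/3 = 0.975202
R(2,2) = 0.979649 + (0.979649 − 1.000994)/15 = 0.978226
R(3,2) = 0.975202 + (0.975202 − 0.979649)/15 = 0.974906
R(3,3) = 0.974906 + (0.974906 − 0.978226)/63 = 0.974853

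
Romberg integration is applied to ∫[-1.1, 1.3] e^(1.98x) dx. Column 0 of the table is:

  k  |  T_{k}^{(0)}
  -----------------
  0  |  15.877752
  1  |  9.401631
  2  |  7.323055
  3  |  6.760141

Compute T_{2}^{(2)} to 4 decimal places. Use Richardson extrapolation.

T_{1}^{(1)} = 9.401631 + (9.401631 − 15.877752)/3 = 7.242924
T_{2}^{(1)} = (4·7.323055 − 9.401631) / 3 = 6.630196
T_{2}^{(2)} = (16·6.630196 − 7.242924) / 15 = 6.589347

6.5893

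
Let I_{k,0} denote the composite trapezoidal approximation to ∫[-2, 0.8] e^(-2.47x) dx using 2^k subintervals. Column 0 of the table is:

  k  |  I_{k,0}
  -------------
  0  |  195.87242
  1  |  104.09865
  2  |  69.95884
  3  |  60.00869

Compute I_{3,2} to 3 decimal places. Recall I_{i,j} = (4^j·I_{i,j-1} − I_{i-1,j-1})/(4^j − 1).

Richardson extrapolation on the trapezoidal column (denominator 4−1=3):
I_{2,1} = (4·69.95884 − 104.09865) / 3 = 58.57890
I_{3,1} = (4·60.00869 − 69.95884) / 3 = 56.69197
I_{3,2} = 56.69197 + (56.69197 − 58.57890)/15 = 56.56617

56.566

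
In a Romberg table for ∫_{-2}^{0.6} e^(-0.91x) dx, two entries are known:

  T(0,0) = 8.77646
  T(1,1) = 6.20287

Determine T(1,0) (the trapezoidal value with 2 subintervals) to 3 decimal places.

From T(1,1) = (4·T(1,0) − T(0,0))/3, solve for T(1,0):
4·T(1,0) = 3·6.20287 + 8.77646 = 27.38507
T(1,0) = 6.84627

6.846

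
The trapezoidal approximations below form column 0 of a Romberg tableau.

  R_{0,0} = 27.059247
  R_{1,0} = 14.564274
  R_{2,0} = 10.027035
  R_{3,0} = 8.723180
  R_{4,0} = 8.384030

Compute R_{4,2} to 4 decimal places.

8.2698

R_{3,1} = 8.723180 + (8.723180 − 10.027035)/3 = 8.288562
R_{4,1} = 8.384030 + (8.384030 − 8.723180)/3 = 8.270980
R_{4,2} = (16·8.270980 − 8.288562) / 15 = 8.269808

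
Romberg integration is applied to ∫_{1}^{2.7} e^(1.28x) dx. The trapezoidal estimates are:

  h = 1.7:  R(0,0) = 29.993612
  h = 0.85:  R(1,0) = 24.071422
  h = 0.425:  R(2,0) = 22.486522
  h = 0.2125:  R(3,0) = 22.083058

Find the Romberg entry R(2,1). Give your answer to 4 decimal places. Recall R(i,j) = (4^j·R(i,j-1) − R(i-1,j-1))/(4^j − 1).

Richardson extrapolation on the trapezoidal column (denominator 4−1=3):
R(2,1) = 22.486522 + (22.486522 − 24.071422)/3 = 21.958222
(Column j=1 coincides with Simpson's rule on the same nodes.)

21.9582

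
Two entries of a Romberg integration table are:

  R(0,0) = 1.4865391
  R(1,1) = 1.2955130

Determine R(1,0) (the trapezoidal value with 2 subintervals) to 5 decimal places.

1.34327

From R(1,1) = (4·R(1,0) − R(0,0))/3, solve for R(1,0):
4·R(1,0) = 3·1.2955130 + 1.4865391 = 5.3730781
R(1,0) = 1.3432695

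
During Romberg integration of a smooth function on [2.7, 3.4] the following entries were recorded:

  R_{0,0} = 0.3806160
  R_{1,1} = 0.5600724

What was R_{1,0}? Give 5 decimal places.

From R_{1,1} = (4·R_{1,0} − R_{0,0})/3, solve for R_{1,0}:
4·R_{1,0} = 3·0.5600724 + 0.3806160 = 2.0608332
R_{1,0} = 0.5152083

0.51521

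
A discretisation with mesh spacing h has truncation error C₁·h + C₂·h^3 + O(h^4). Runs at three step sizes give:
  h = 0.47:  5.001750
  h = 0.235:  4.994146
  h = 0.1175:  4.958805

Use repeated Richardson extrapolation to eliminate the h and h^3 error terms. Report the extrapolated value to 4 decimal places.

First eliminate the h term (factor 2^1 = 2):
  B₁ = (2·4.994146 − 5.001750)/1 = 4.986542
  B₂ = (2·4.958805 − 4.994146)/1 = 4.923464
Then eliminate the h^3 term (factor 2^3 = 8):
  (8·4.923464 − 4.986542)/7 = 4.914453

4.9145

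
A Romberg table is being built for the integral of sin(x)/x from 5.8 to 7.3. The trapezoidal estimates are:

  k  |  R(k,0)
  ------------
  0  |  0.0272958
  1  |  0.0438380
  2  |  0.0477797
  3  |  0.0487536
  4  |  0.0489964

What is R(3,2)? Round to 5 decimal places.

R(2,1) = (4·0.0477797 − 0.0438380) / 3 = 0.0490936
R(3,1) = 0.0487536 + (0.0487536 − 0.0477797)/3 = 0.0490782
R(3,2) = 0.0490782 + (0.0490782 − 0.0490936)/15 = 0.0490772

0.04908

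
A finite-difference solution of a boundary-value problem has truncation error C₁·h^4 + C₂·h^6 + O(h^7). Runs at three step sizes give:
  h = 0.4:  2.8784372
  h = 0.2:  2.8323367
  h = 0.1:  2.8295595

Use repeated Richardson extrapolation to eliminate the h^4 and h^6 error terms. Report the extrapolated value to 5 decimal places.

First eliminate the h^4 term (factor 2^4 = 16):
  B₁ = (16·2.8323367 − 2.8784372)/15 = 2.8292633
  B₂ = (16·2.8295595 − 2.8323367)/15 = 2.8293744
Then eliminate the h^6 term (factor 2^6 = 64):
  (64·2.8293744 − 2.8292633)/63 = 2.8293762

2.82938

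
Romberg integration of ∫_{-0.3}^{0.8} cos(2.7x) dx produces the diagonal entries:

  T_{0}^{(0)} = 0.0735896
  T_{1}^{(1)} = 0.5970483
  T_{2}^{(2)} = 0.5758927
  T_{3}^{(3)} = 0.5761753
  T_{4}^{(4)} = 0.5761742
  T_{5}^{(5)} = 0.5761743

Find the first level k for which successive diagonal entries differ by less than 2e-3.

|T_{1}^{(1)} − T_{0}^{(0)}| = 0.5234587 ≥ 2e-3
|T_{2}^{(2)} − T_{1}^{(1)}| = 0.0211556 ≥ 2e-3
|T_{3}^{(3)} − T_{2}^{(2)}| = 0.0002826 < 2e-3

k = 3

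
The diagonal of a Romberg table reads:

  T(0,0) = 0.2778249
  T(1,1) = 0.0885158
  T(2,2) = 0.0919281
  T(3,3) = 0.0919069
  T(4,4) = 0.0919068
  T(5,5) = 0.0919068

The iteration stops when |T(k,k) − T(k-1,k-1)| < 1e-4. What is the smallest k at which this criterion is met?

k = 3

|T(1,1) − T(0,0)| = 0.1893091 ≥ 1e-4
|T(2,2) − T(1,1)| = 0.0034123 ≥ 1e-4
|T(3,3) − T(2,2)| = 0.0000212 < 1e-4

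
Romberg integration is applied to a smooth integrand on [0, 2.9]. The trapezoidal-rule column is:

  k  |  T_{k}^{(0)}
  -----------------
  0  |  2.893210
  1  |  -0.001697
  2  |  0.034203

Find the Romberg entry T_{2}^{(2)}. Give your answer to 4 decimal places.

Richardson extrapolation on the trapezoidal column (denominator 4−1=3):
T_{1}^{(1)} = (4·(-0.001697) − 2.893210) / 3 = -0.966666
T_{2}^{(1)} = 0.034203 + (0.034203 − (-0.001697))/3 = 0.046170
T_{2}^{(2)} = 0.046170 + (0.046170 − (-0.966666))/15 = 0.113692
(Column j=1 coincides with Simpson's rule on the same nodes.)

0.1137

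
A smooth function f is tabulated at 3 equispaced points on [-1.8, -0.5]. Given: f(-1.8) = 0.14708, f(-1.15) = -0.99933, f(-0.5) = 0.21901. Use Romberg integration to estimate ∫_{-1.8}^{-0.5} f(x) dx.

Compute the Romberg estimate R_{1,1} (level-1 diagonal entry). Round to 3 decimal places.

-0.787

R_{0,0} (trapezoid, 1 panel, h=1.3000): 0.23796
R_{1,0} (trapezoid, 2 panels, h=0.6500): -0.53059
R_{1,1} = -0.53059 + (-0.53059 − 0.23796)/3 = -0.78677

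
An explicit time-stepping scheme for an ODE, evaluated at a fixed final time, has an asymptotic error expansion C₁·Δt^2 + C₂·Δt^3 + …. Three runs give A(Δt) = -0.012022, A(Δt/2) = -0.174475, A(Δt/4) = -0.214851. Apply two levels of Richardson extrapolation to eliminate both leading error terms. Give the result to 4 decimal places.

-0.2283

First eliminate the Δt^2 term (factor 2^2 = 4):
  B₁ = (4·(-0.174475) − (-0.012022))/3 = -0.228626
  B₂ = (4·(-0.214851) − (-0.174475))/3 = -0.228310
Then eliminate the Δt^3 term (factor 2^3 = 8):
  (8·(-0.228310) − (-0.228626))/7 = -0.228265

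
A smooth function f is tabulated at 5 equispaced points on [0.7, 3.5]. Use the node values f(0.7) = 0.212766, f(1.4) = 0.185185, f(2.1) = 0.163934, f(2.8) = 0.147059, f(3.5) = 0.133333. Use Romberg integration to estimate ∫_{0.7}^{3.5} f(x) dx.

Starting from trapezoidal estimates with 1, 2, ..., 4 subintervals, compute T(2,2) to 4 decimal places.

0.4673

T(0,0) (trapezoid, 1 panel, h=2.8000): 0.484539
T(1,0) (trapezoid, 2 panels, h=1.4000): 0.471777
T(2,0) (trapezoid, 4 panels, h=0.7000): 0.468459
T(1,1) = 0.471777 + (0.471777 − 0.484539)/3 = 0.467523
T(2,1) = 0.468459 + (0.468459 − 0.471777)/3 = 0.467353
T(2,2) = 0.467353 + (0.467353 − 0.467523)/15 = 0.467342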